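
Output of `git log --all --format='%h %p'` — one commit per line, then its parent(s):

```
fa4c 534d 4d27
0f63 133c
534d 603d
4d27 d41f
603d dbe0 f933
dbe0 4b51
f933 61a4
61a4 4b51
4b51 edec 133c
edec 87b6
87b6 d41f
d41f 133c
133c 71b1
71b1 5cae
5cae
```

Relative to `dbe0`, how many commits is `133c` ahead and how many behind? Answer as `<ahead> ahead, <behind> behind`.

0 ahead, 5 behind

Reachable from 133c: {133c, 5cae, 71b1}.
Reachable from dbe0: {133c, 4b51, 5cae, 71b1, 87b6, d41f, dbe0, edec}.
Only in 133c's history (ahead): {} — 0.
Only in dbe0's history (behind): {4b51, 87b6, d41f, dbe0, edec} — 5.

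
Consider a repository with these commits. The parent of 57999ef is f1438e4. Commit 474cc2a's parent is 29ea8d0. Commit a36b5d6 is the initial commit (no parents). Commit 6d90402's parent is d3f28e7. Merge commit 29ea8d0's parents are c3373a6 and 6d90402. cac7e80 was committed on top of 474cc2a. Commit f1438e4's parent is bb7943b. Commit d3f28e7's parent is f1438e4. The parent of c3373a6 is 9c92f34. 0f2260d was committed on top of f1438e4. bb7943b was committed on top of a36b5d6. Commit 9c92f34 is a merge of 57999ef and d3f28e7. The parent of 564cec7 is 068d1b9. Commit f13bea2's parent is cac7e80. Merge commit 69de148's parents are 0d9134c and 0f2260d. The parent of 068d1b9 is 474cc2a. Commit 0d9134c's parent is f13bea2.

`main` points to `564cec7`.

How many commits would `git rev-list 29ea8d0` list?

9

Walking parent pointers from 29ea8d0: reachable set = {29ea8d0, 57999ef, 6d90402, 9c92f34, a36b5d6, bb7943b, c3373a6, d3f28e7, f1438e4}.
That is 9 commits.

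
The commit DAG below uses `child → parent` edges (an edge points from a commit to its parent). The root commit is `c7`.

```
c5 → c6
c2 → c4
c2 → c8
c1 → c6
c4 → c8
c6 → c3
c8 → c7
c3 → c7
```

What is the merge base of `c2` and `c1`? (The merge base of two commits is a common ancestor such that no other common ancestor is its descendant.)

Ancestors of c2: {c2, c4, c7, c8}.
Ancestors of c1: {c1, c3, c6, c7}.
Common ancestors: {c7}.
The only common ancestor is c7, so it is the merge base.

c7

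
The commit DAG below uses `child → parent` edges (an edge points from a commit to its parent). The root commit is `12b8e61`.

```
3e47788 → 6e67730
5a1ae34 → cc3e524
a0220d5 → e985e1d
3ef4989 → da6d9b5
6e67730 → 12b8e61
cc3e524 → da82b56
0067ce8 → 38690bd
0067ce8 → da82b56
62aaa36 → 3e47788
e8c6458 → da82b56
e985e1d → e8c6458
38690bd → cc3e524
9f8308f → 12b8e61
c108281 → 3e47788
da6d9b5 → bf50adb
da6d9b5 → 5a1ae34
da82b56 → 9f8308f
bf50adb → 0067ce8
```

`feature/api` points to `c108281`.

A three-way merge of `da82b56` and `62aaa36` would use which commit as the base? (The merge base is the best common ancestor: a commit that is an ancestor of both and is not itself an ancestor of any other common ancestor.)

12b8e61

Ancestors of da82b56: {12b8e61, 9f8308f, da82b56}.
Ancestors of 62aaa36: {12b8e61, 3e47788, 62aaa36, 6e67730}.
Common ancestors: {12b8e61}.
The only common ancestor is 12b8e61, so it is the merge base.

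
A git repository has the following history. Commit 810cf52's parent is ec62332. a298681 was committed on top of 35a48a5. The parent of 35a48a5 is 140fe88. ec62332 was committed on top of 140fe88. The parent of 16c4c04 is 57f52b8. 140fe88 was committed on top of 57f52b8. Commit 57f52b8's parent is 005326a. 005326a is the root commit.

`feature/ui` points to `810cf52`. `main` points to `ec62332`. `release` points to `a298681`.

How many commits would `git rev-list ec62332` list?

Walking parent pointers from ec62332: reachable set = {005326a, 140fe88, 57f52b8, ec62332}.
That is 4 commits.

4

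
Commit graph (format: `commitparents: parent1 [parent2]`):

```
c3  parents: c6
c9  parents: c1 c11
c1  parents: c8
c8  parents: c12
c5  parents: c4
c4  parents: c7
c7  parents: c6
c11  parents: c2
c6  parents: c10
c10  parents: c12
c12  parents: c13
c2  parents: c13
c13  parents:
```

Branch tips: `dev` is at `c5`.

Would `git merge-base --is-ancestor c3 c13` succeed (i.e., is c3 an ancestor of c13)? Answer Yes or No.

Ancestors of c13: {c13}.
c3 is not in that set, so it is not an ancestor of c13.

No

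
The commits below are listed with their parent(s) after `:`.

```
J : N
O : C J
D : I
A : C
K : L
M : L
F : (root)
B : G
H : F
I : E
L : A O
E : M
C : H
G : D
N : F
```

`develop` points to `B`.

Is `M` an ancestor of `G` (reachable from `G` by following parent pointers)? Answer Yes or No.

Ancestors of G (commits reachable by following parents): {A, C, D, E, F, G, H, I, J, L, M, N, O}.
M is in that set, so it is an ancestor of G.

Yes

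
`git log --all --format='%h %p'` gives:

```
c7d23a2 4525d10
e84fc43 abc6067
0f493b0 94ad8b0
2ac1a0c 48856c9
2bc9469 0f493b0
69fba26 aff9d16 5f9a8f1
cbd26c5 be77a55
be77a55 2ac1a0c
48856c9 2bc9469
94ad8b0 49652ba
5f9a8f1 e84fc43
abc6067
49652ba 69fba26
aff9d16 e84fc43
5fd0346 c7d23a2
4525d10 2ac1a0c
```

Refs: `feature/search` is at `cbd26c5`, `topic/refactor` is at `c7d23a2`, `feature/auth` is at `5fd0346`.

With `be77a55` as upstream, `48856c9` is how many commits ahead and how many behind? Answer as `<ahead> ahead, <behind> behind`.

Reachable from 48856c9: {0f493b0, 2bc9469, 48856c9, 49652ba, 5f9a8f1, 69fba26, 94ad8b0, abc6067, aff9d16, e84fc43}.
Reachable from be77a55: {0f493b0, 2ac1a0c, 2bc9469, 48856c9, 49652ba, 5f9a8f1, 69fba26, 94ad8b0, abc6067, aff9d16, be77a55, e84fc43}.
Only in 48856c9's history (ahead): {} — 0.
Only in be77a55's history (behind): {2ac1a0c, be77a55} — 2.

0 ahead, 2 behind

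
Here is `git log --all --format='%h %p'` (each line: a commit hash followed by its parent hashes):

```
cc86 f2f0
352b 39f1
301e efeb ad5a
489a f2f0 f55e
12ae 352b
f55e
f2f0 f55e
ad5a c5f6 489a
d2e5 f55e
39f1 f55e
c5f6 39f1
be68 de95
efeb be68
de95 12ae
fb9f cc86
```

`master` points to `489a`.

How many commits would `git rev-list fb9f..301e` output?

10

Reachable from 301e: {12ae, 301e, 352b, 39f1, 489a, ad5a, be68, c5f6, de95, efeb, f2f0, f55e}.
Reachable from fb9f: {cc86, f2f0, f55e, fb9f}.
In 301e's history but not fb9f's: {12ae, 301e, 352b, 39f1, 489a, ad5a, be68, c5f6, de95, efeb} — 10 commits.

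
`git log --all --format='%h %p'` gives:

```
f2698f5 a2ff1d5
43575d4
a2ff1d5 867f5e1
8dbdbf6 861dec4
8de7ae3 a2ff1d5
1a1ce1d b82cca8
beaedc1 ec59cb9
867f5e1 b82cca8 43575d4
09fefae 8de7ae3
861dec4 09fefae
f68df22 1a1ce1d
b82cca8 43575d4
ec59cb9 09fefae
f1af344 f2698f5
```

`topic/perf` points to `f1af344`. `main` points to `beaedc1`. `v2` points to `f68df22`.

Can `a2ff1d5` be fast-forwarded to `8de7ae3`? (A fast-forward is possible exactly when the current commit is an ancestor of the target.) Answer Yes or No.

A fast-forward from a2ff1d5 to 8de7ae3 is possible iff a2ff1d5 is an ancestor of 8de7ae3.
Ancestors of 8de7ae3: {43575d4, 867f5e1, 8de7ae3, a2ff1d5, b82cca8}.
a2ff1d5 is among them, so fast-forward is possible.

Yes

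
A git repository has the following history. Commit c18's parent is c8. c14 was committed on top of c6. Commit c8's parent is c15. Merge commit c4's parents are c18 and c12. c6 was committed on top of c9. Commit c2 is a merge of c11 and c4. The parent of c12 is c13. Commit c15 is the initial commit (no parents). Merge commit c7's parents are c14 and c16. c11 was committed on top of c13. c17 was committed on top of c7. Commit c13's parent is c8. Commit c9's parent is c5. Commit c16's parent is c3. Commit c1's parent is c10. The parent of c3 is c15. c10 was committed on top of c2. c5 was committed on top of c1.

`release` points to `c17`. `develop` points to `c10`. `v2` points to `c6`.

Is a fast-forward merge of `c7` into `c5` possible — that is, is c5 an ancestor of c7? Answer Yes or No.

A fast-forward from c5 to c7 is possible iff c5 is an ancestor of c7.
Ancestors of c7: {c1, c10, c11, c12, c13, c14, c15, c16, c18, c2, c3, c4, c5, c6, c7, c8, c9}.
c5 is among them, so fast-forward is possible.

Yes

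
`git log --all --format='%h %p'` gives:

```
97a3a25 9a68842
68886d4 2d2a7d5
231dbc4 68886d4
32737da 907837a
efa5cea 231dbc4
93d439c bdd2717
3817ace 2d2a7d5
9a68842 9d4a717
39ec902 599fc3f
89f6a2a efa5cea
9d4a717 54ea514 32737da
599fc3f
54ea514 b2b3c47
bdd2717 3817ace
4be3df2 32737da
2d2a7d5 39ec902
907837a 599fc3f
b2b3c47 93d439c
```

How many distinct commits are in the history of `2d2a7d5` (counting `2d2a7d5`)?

Walking parent pointers from 2d2a7d5: reachable set = {2d2a7d5, 39ec902, 599fc3f}.
That is 3 commits.

3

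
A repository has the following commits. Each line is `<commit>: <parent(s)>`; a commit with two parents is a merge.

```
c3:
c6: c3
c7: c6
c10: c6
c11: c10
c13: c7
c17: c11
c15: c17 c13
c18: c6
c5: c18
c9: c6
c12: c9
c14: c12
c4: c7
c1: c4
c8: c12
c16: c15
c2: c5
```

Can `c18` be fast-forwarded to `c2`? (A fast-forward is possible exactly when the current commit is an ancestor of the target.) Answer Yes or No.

Yes

A fast-forward from c18 to c2 is possible iff c18 is an ancestor of c2.
Ancestors of c2: {c18, c2, c3, c5, c6}.
c18 is among them, so fast-forward is possible.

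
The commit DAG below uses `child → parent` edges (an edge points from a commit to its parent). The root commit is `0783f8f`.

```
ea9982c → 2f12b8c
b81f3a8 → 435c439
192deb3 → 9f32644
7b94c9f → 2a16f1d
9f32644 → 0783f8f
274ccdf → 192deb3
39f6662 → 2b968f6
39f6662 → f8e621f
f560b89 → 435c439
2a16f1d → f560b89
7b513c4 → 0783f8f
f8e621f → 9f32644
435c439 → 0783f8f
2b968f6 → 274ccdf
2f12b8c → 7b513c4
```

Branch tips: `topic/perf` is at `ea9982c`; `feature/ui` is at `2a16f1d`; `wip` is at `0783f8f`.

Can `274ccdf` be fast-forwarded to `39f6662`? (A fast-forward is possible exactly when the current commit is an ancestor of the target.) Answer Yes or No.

Yes

A fast-forward from 274ccdf to 39f6662 is possible iff 274ccdf is an ancestor of 39f6662.
Ancestors of 39f6662: {0783f8f, 192deb3, 274ccdf, 2b968f6, 39f6662, 9f32644, f8e621f}.
274ccdf is among them, so fast-forward is possible.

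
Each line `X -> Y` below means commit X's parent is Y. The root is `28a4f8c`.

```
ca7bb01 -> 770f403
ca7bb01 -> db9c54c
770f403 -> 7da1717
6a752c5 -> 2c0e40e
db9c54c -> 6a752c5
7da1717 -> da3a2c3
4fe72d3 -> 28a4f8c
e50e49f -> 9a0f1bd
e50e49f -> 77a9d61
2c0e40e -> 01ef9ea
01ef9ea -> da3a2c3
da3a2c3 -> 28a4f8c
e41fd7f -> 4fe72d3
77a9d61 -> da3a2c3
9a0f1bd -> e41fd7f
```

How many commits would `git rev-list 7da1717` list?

3

Walking parent pointers from 7da1717: reachable set = {28a4f8c, 7da1717, da3a2c3}.
That is 3 commits.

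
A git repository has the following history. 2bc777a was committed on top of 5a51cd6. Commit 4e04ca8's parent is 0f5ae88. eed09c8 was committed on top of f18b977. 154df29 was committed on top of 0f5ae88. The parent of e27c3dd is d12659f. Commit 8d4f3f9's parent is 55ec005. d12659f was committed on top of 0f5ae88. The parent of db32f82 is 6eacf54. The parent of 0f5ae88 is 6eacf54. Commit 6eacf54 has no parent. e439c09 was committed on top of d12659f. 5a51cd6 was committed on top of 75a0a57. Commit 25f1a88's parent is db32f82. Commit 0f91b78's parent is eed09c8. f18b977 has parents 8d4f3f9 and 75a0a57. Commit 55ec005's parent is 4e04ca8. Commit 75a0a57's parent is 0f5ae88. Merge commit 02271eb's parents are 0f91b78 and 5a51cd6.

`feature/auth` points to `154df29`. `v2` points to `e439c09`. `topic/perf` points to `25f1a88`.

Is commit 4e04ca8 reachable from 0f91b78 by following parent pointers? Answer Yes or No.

Ancestors of 0f91b78 (commits reachable by following parents): {0f5ae88, 0f91b78, 4e04ca8, 55ec005, 6eacf54, 75a0a57, 8d4f3f9, eed09c8, f18b977}.
4e04ca8 is in that set, so it is an ancestor of 0f91b78.

Yes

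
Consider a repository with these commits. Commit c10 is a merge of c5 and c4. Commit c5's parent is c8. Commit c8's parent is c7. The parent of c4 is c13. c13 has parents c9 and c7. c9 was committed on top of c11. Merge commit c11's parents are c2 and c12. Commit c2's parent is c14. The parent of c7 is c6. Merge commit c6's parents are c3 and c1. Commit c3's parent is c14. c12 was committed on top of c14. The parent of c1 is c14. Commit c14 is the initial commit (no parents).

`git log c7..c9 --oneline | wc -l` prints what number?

4

Reachable from c9: {c11, c12, c14, c2, c9}.
Reachable from c7: {c1, c14, c3, c6, c7}.
In c9's history but not c7's: {c11, c12, c2, c9} — 4 commits.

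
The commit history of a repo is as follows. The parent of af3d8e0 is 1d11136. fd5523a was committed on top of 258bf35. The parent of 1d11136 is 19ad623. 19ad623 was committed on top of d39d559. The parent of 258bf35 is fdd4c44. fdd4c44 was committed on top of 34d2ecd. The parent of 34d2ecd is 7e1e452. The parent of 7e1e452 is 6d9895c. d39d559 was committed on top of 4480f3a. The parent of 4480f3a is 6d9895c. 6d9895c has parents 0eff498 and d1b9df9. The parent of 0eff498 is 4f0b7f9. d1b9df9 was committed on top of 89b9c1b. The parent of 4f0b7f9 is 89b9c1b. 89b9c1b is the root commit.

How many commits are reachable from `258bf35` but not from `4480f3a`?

4

Reachable from 258bf35: {0eff498, 258bf35, 34d2ecd, 4f0b7f9, 6d9895c, 7e1e452, 89b9c1b, d1b9df9, fdd4c44}.
Reachable from 4480f3a: {0eff498, 4480f3a, 4f0b7f9, 6d9895c, 89b9c1b, d1b9df9}.
In 258bf35's history but not 4480f3a's: {258bf35, 34d2ecd, 7e1e452, fdd4c44} — 4 commits.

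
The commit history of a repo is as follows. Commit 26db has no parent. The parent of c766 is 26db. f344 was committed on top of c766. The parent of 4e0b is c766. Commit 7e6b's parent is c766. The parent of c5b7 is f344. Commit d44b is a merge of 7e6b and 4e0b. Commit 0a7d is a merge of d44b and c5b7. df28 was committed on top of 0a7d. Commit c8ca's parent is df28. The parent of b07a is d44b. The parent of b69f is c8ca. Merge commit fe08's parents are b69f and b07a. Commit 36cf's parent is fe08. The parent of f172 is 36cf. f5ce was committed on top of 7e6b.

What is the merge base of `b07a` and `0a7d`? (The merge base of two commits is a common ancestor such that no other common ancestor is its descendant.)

Ancestors of b07a: {26db, 4e0b, 7e6b, b07a, c766, d44b}.
Ancestors of 0a7d: {0a7d, 26db, 4e0b, 7e6b, c5b7, c766, d44b, f344}.
Common ancestors: {26db, 4e0b, 7e6b, c766, d44b}.
Among these, d44b is not an ancestor of any other common ancestor — it is the merge base.

d44b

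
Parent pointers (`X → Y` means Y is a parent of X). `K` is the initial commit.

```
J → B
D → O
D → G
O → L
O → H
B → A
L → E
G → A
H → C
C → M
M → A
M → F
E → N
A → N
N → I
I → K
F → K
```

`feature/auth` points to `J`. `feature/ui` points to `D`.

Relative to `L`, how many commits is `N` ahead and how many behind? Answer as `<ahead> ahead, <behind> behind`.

0 ahead, 2 behind

Reachable from N: {I, K, N}.
Reachable from L: {E, I, K, L, N}.
Only in N's history (ahead): {} — 0.
Only in L's history (behind): {E, L} — 2.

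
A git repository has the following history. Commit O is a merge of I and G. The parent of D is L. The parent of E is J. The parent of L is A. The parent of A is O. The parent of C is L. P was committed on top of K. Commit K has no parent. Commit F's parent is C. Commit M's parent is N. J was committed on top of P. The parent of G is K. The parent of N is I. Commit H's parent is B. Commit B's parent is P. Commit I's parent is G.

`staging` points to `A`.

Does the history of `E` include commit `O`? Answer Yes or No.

Ancestors of E: {E, J, K, P}.
O is not in that set, so it is not an ancestor of E.

No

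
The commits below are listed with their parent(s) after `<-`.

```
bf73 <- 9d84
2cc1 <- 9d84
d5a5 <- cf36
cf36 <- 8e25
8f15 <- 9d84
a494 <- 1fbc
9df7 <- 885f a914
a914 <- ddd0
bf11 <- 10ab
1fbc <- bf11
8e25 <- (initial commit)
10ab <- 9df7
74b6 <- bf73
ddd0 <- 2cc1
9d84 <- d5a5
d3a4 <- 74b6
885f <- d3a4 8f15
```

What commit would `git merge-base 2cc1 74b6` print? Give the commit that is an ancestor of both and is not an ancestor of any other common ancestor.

9d84

Ancestors of 2cc1: {2cc1, 8e25, 9d84, cf36, d5a5}.
Ancestors of 74b6: {74b6, 8e25, 9d84, bf73, cf36, d5a5}.
Common ancestors: {8e25, 9d84, cf36, d5a5}.
Among these, 9d84 is not an ancestor of any other common ancestor — it is the merge base.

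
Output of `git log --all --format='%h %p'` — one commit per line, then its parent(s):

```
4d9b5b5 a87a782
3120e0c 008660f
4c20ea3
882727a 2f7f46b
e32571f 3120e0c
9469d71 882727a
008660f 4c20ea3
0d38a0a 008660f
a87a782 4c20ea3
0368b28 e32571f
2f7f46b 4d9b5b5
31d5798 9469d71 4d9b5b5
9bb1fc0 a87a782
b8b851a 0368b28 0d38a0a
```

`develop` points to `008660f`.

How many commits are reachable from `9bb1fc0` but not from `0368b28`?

Reachable from 9bb1fc0: {4c20ea3, 9bb1fc0, a87a782}.
Reachable from 0368b28: {008660f, 0368b28, 3120e0c, 4c20ea3, e32571f}.
In 9bb1fc0's history but not 0368b28's: {9bb1fc0, a87a782} — 2 commits.

2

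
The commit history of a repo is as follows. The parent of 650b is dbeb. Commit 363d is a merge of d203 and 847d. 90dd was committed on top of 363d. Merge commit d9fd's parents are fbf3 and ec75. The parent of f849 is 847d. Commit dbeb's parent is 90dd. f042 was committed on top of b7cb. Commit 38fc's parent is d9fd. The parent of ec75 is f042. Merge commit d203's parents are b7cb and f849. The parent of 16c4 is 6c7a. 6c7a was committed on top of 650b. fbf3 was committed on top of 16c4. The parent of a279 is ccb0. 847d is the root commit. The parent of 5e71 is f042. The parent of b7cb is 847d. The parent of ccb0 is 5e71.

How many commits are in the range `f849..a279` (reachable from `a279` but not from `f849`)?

Reachable from a279: {5e71, 847d, a279, b7cb, ccb0, f042}.
Reachable from f849: {847d, f849}.
In a279's history but not f849's: {5e71, a279, b7cb, ccb0, f042} — 5 commits.

5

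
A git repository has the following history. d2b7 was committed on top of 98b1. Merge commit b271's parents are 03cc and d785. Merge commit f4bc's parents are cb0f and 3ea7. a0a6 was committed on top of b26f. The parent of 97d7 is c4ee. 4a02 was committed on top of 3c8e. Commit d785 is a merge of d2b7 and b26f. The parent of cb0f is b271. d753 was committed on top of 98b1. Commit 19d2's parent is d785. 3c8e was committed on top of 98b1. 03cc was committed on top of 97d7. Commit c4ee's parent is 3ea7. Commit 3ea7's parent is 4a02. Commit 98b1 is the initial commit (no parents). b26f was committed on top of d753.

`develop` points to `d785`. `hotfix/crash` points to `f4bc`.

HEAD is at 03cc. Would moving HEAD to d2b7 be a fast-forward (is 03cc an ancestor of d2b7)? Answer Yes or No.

A fast-forward from 03cc to d2b7 is possible iff 03cc is an ancestor of d2b7.
Ancestors of d2b7: {98b1, d2b7}.
03cc is not among them, so fast-forward is not possible.

No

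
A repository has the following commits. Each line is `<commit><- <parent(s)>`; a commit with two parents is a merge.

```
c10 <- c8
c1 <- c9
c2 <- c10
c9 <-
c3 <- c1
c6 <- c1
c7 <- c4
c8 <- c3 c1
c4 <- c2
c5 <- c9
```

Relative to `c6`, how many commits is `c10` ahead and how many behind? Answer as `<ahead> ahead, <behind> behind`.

3 ahead, 1 behind

Reachable from c10: {c1, c10, c3, c8, c9}.
Reachable from c6: {c1, c6, c9}.
Only in c10's history (ahead): {c10, c3, c8} — 3.
Only in c6's history (behind): {c6} — 1.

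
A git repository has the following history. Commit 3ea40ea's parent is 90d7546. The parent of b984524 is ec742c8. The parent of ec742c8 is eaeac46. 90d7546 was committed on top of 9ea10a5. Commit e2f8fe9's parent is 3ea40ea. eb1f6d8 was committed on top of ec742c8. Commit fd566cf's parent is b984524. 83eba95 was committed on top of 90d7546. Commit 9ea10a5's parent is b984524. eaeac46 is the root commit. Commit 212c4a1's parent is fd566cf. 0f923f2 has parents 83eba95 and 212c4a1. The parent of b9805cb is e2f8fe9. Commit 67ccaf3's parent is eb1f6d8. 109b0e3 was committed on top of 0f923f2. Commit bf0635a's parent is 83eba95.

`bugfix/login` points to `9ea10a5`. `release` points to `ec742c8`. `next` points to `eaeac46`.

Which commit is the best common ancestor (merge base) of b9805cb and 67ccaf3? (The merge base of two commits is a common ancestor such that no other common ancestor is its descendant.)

ec742c8

Ancestors of b9805cb: {3ea40ea, 90d7546, 9ea10a5, b9805cb, b984524, e2f8fe9, eaeac46, ec742c8}.
Ancestors of 67ccaf3: {67ccaf3, eaeac46, eb1f6d8, ec742c8}.
Common ancestors: {eaeac46, ec742c8}.
Among these, ec742c8 is not an ancestor of any other common ancestor — it is the merge base.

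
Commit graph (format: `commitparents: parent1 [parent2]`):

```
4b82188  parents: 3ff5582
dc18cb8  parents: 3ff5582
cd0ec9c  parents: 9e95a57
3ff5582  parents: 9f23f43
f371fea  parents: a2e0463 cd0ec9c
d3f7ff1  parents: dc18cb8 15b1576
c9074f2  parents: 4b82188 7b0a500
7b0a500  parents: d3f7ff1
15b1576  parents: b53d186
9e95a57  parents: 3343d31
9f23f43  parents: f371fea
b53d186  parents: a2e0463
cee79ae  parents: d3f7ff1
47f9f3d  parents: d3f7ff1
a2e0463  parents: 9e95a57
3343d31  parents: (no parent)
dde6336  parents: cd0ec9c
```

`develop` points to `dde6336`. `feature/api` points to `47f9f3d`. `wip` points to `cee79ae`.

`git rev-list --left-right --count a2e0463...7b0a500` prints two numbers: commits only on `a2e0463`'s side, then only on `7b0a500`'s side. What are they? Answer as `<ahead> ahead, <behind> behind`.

0 ahead, 9 behind

Reachable from a2e0463: {3343d31, 9e95a57, a2e0463}.
Reachable from 7b0a500: {15b1576, 3343d31, 3ff5582, 7b0a500, 9e95a57, 9f23f43, a2e0463, b53d186, cd0ec9c, d3f7ff1, dc18cb8, f371fea}.
Only in a2e0463's history (ahead): {} — 0.
Only in 7b0a500's history (behind): {15b1576, 3ff5582, 7b0a500, 9f23f43, b53d186, cd0ec9c, d3f7ff1, dc18cb8, f371fea} — 9.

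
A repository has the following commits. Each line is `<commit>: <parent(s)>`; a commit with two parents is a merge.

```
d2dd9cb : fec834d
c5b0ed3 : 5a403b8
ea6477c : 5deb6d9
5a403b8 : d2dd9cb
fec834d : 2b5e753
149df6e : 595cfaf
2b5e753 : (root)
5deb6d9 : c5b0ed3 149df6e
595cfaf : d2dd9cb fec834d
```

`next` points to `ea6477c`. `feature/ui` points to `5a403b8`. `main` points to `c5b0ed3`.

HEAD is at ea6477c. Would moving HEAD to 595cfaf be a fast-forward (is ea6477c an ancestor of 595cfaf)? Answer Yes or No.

No

A fast-forward from ea6477c to 595cfaf is possible iff ea6477c is an ancestor of 595cfaf.
Ancestors of 595cfaf: {2b5e753, 595cfaf, d2dd9cb, fec834d}.
ea6477c is not among them, so fast-forward is not possible.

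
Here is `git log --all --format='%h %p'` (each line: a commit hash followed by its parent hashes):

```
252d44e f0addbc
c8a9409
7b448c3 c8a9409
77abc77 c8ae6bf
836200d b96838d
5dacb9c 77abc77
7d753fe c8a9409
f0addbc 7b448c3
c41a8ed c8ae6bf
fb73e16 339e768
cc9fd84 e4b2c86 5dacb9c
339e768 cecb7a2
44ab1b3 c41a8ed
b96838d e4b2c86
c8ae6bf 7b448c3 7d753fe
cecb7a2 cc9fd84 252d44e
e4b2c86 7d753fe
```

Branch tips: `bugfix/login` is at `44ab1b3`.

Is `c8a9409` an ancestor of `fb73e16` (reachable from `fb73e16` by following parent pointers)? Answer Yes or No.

Yes

Ancestors of fb73e16 (commits reachable by following parents): {252d44e, 339e768, 5dacb9c, 77abc77, 7b448c3, 7d753fe, c8a9409, c8ae6bf, cc9fd84, cecb7a2, e4b2c86, f0addbc, fb73e16}.
c8a9409 is in that set, so it is an ancestor of fb73e16.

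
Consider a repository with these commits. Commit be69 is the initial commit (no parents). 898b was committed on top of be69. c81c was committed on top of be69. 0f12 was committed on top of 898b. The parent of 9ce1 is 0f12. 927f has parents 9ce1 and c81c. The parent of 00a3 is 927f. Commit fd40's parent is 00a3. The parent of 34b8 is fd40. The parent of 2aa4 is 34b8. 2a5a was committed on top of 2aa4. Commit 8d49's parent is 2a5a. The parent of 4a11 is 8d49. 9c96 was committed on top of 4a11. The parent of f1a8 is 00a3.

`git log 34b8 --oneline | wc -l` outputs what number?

9

Walking parent pointers from 34b8: reachable set = {00a3, 0f12, 34b8, 898b, 927f, 9ce1, be69, c81c, fd40}.
That is 9 commits.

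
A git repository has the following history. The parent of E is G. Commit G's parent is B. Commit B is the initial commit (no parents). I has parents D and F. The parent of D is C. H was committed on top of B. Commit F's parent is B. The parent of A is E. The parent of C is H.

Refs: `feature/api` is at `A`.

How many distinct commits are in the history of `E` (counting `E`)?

Walking parent pointers from E: reachable set = {B, E, G}.
That is 3 commits.

3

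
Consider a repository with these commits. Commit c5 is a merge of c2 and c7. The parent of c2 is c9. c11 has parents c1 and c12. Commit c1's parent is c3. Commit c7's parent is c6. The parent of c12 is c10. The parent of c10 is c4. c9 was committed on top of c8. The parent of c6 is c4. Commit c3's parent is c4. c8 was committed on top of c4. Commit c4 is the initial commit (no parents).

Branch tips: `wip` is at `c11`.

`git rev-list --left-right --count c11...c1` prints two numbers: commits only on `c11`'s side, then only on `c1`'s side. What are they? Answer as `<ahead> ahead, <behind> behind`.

3 ahead, 0 behind

Reachable from c11: {c1, c10, c11, c12, c3, c4}.
Reachable from c1: {c1, c3, c4}.
Only in c11's history (ahead): {c10, c11, c12} — 3.
Only in c1's history (behind): {} — 0.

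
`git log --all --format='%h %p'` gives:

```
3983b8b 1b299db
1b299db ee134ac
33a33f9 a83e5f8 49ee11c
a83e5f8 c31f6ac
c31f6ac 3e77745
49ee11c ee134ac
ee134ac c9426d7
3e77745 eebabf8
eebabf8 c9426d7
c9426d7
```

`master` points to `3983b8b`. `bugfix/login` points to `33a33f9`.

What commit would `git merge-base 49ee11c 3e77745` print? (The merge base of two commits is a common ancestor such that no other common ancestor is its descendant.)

Ancestors of 49ee11c: {49ee11c, c9426d7, ee134ac}.
Ancestors of 3e77745: {3e77745, c9426d7, eebabf8}.
Common ancestors: {c9426d7}.
The only common ancestor is c9426d7, so it is the merge base.

c9426d7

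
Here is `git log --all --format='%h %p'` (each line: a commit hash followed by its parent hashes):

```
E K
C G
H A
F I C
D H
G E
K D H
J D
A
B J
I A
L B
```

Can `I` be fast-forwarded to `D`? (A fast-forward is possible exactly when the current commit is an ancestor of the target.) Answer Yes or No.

A fast-forward from I to D is possible iff I is an ancestor of D.
Ancestors of D: {A, D, H}.
I is not among them, so fast-forward is not possible.

No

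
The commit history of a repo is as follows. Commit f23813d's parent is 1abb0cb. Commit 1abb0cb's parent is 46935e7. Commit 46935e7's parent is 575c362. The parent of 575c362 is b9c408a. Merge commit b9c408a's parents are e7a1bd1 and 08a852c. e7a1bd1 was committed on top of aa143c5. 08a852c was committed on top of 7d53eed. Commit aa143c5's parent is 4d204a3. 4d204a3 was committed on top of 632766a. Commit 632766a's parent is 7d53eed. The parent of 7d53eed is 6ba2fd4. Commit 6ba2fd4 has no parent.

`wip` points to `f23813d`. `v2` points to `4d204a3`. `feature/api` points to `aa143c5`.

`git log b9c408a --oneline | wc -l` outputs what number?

8

Walking parent pointers from b9c408a: reachable set = {08a852c, 4d204a3, 632766a, 6ba2fd4, 7d53eed, aa143c5, b9c408a, e7a1bd1}.
That is 8 commits.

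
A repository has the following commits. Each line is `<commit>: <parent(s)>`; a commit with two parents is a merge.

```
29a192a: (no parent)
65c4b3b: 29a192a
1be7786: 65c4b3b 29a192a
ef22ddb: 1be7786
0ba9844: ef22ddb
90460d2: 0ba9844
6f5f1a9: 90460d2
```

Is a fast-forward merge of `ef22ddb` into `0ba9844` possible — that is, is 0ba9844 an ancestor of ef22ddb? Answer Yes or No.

A fast-forward from 0ba9844 to ef22ddb is possible iff 0ba9844 is an ancestor of ef22ddb.
Ancestors of ef22ddb: {1be7786, 29a192a, 65c4b3b, ef22ddb}.
0ba9844 is not among them, so fast-forward is not possible.

No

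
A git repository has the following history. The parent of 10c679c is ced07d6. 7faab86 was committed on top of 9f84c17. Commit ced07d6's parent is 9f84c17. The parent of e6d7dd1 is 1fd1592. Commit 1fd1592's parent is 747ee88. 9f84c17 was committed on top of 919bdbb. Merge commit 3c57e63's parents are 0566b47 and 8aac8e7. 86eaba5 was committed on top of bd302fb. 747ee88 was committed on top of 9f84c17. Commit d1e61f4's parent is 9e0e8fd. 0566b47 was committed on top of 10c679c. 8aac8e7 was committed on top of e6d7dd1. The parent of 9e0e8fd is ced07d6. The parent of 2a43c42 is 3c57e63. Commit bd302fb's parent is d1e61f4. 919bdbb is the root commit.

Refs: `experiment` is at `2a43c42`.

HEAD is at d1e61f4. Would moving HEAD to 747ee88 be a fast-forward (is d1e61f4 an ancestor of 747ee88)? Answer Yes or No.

No

A fast-forward from d1e61f4 to 747ee88 is possible iff d1e61f4 is an ancestor of 747ee88.
Ancestors of 747ee88: {747ee88, 919bdbb, 9f84c17}.
d1e61f4 is not among them, so fast-forward is not possible.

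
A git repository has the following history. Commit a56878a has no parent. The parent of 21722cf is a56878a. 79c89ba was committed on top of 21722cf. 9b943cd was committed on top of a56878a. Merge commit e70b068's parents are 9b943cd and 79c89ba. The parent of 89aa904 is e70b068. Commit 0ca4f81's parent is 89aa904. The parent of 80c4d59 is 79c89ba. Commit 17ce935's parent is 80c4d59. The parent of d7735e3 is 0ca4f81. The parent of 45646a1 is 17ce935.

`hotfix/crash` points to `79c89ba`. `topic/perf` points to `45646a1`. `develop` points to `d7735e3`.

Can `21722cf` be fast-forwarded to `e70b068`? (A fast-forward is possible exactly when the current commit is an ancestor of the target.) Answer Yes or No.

A fast-forward from 21722cf to e70b068 is possible iff 21722cf is an ancestor of e70b068.
Ancestors of e70b068: {21722cf, 79c89ba, 9b943cd, a56878a, e70b068}.
21722cf is among them, so fast-forward is possible.

Yes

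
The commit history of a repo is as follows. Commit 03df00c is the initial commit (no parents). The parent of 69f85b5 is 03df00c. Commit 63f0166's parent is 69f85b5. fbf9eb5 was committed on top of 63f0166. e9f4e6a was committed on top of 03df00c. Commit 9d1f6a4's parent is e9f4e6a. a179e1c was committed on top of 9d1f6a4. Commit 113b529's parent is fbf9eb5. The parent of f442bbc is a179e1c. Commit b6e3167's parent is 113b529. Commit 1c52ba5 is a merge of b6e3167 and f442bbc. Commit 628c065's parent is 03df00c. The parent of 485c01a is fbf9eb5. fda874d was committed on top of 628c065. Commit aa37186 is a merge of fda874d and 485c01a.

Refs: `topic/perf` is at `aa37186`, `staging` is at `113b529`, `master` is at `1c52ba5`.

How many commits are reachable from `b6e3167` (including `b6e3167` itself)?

Walking parent pointers from b6e3167: reachable set = {03df00c, 113b529, 63f0166, 69f85b5, b6e3167, fbf9eb5}.
That is 6 commits.

6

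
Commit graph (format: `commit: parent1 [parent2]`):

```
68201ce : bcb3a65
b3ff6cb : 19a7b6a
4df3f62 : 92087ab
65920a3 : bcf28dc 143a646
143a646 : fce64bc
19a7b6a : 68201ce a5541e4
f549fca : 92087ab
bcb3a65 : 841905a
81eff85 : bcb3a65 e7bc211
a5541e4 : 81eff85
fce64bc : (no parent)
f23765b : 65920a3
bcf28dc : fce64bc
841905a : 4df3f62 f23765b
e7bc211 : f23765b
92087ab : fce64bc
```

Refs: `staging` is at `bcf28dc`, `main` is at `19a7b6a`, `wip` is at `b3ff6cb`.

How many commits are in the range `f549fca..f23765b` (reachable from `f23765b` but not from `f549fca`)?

Reachable from f23765b: {143a646, 65920a3, bcf28dc, f23765b, fce64bc}.
Reachable from f549fca: {92087ab, f549fca, fce64bc}.
In f23765b's history but not f549fca's: {143a646, 65920a3, bcf28dc, f23765b} — 4 commits.

4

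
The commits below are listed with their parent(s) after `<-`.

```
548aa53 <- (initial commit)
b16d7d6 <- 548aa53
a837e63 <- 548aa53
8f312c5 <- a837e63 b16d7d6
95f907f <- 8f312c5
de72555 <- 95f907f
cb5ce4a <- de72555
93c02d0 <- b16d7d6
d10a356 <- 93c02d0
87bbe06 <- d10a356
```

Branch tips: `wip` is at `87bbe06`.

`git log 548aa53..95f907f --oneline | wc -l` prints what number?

Reachable from 95f907f: {548aa53, 8f312c5, 95f907f, a837e63, b16d7d6}.
Reachable from 548aa53: {548aa53}.
In 95f907f's history but not 548aa53's: {8f312c5, 95f907f, a837e63, b16d7d6} — 4 commits.

4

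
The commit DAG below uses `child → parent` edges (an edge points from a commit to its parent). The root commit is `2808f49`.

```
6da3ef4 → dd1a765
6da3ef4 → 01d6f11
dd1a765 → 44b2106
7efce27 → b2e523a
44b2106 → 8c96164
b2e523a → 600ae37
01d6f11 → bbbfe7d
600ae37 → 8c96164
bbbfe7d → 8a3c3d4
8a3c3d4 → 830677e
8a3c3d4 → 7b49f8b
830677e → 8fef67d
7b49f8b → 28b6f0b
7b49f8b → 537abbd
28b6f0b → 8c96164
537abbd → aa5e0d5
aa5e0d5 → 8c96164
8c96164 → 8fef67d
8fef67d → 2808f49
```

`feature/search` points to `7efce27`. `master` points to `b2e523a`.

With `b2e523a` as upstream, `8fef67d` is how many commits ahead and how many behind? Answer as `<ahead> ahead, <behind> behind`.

Reachable from 8fef67d: {2808f49, 8fef67d}.
Reachable from b2e523a: {2808f49, 600ae37, 8c96164, 8fef67d, b2e523a}.
Only in 8fef67d's history (ahead): {} — 0.
Only in b2e523a's history (behind): {600ae37, 8c96164, b2e523a} — 3.

0 ahead, 3 behind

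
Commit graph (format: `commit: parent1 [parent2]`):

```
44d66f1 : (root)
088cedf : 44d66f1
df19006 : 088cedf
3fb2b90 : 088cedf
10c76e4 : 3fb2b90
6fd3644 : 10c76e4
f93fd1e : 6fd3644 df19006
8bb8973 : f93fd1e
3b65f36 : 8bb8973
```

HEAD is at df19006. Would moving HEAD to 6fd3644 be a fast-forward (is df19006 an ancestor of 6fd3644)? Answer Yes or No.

A fast-forward from df19006 to 6fd3644 is possible iff df19006 is an ancestor of 6fd3644.
Ancestors of 6fd3644: {088cedf, 10c76e4, 3fb2b90, 44d66f1, 6fd3644}.
df19006 is not among them, so fast-forward is not possible.

No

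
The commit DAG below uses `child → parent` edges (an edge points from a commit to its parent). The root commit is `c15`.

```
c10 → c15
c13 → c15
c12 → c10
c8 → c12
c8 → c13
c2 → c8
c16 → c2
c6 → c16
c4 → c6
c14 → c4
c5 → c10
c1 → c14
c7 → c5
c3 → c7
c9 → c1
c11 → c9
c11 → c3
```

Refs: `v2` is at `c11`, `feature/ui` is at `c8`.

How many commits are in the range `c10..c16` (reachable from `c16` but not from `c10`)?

5

Reachable from c16: {c10, c12, c13, c15, c16, c2, c8}.
Reachable from c10: {c10, c15}.
In c16's history but not c10's: {c12, c13, c16, c2, c8} — 5 commits.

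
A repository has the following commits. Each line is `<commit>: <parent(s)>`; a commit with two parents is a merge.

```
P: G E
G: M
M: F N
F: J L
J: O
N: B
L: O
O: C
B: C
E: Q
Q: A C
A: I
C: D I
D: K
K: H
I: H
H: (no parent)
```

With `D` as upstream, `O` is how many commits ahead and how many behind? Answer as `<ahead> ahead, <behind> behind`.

Reachable from O: {C, D, H, I, K, O}.
Reachable from D: {D, H, K}.
Only in O's history (ahead): {C, I, O} — 3.
Only in D's history (behind): {} — 0.

3 ahead, 0 behind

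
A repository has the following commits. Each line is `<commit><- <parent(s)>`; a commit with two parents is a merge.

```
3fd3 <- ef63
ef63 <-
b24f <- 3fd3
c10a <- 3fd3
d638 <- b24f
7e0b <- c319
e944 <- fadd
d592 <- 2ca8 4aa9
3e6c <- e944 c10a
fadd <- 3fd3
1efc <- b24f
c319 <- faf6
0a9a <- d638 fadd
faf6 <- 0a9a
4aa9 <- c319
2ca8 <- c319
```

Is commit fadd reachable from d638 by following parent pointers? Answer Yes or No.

Ancestors of d638: {3fd3, b24f, d638, ef63}.
fadd is not in that set, so it is not an ancestor of d638.

No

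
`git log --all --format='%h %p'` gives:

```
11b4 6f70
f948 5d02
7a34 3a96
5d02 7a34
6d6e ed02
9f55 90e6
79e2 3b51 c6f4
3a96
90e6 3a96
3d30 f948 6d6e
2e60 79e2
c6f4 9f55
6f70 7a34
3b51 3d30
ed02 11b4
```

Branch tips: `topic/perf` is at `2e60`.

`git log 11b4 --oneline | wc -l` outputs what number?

4

Walking parent pointers from 11b4: reachable set = {11b4, 3a96, 6f70, 7a34}.
That is 4 commits.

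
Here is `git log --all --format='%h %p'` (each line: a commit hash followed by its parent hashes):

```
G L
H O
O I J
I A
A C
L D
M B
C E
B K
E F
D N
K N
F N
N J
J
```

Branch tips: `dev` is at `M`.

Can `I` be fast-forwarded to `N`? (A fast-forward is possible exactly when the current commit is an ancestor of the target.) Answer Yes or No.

A fast-forward from I to N is possible iff I is an ancestor of N.
Ancestors of N: {J, N}.
I is not among them, so fast-forward is not possible.

No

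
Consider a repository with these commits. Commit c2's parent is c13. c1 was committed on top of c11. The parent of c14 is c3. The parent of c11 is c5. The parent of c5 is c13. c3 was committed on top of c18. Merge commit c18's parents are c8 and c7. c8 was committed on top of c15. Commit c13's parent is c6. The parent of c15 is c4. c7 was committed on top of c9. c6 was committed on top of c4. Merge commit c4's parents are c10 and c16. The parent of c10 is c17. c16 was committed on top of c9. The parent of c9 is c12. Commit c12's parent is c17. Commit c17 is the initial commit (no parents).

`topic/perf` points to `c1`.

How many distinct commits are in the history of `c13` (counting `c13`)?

Walking parent pointers from c13: reachable set = {c10, c12, c13, c16, c17, c4, c6, c9}.
That is 8 commits.

8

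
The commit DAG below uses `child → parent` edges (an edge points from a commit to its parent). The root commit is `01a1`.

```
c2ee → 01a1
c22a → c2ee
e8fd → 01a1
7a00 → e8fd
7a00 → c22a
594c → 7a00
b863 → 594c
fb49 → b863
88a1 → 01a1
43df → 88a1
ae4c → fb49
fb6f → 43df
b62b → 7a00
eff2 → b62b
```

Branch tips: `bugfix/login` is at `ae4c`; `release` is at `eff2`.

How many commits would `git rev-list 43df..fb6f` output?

Reachable from fb6f: {01a1, 43df, 88a1, fb6f}.
Reachable from 43df: {01a1, 43df, 88a1}.
In fb6f's history but not 43df's: {fb6f} — 1 commit.

1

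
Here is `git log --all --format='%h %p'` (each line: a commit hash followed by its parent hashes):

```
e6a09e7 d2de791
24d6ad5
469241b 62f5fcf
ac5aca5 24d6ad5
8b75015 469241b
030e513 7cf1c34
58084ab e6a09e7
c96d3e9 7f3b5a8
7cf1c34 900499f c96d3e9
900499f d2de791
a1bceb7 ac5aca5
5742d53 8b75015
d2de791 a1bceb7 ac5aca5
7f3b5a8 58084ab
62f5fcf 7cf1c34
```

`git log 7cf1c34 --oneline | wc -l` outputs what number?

Walking parent pointers from 7cf1c34: reachable set = {24d6ad5, 58084ab, 7cf1c34, 7f3b5a8, 900499f, a1bceb7, ac5aca5, c96d3e9, d2de791, e6a09e7}.
That is 10 commits.

10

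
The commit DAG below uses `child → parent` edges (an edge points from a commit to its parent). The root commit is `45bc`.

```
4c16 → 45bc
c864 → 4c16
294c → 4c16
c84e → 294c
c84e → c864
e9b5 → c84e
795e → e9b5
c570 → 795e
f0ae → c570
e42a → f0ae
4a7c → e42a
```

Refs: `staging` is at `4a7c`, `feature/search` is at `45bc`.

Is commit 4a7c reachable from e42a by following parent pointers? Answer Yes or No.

No

Ancestors of e42a: {294c, 45bc, 4c16, 795e, c570, c84e, c864, e42a, e9b5, f0ae}.
4a7c is not in that set, so it is not an ancestor of e42a.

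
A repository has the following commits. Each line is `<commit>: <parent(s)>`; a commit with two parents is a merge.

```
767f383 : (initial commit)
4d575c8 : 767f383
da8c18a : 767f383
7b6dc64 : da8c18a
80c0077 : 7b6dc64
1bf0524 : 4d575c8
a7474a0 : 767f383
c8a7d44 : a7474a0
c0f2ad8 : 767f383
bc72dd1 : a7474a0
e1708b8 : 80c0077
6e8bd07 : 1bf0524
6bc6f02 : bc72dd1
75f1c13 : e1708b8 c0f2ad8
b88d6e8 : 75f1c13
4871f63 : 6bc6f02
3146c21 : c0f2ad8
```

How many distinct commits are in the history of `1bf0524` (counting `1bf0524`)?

3

Walking parent pointers from 1bf0524: reachable set = {1bf0524, 4d575c8, 767f383}.
That is 3 commits.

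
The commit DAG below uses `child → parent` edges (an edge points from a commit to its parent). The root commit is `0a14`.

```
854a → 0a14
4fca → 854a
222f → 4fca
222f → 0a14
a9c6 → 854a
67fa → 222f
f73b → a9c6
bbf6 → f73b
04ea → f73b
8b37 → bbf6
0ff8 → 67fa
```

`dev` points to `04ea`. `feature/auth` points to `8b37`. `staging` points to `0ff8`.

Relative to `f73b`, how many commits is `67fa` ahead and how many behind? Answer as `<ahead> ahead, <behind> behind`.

Reachable from 67fa: {0a14, 222f, 4fca, 67fa, 854a}.
Reachable from f73b: {0a14, 854a, a9c6, f73b}.
Only in 67fa's history (ahead): {222f, 4fca, 67fa} — 3.
Only in f73b's history (behind): {a9c6, f73b} — 2.

3 ahead, 2 behind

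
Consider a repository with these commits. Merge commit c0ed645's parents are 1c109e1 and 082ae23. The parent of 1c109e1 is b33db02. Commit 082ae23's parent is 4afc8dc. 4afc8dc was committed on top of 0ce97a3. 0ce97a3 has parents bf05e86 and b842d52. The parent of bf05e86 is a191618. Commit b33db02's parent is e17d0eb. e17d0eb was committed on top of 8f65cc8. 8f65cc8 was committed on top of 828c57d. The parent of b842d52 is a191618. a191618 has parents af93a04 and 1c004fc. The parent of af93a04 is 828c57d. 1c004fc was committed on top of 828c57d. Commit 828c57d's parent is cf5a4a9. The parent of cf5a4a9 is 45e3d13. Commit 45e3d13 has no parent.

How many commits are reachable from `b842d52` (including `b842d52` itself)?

7

Walking parent pointers from b842d52: reachable set = {1c004fc, 45e3d13, 828c57d, a191618, af93a04, b842d52, cf5a4a9}.
That is 7 commits.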